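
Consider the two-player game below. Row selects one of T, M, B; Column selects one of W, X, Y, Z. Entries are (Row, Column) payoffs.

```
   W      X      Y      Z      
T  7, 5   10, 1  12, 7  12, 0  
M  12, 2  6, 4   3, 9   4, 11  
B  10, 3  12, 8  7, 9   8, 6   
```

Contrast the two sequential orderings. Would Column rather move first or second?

first

If Row leads: Column's best replies are T→Y, M→Z, B→Y; Row's induced payoffs 12, 4, 7; outcome (T, Y), payoffs (12, 7).
If Column leads: Row's best replies are W→M, X→B, Y→T, Z→T; Column's induced payoffs 2, 8, 7, 0; outcome (B, X), payoffs (12, 8).
Column gets 8 moving first and 7 moving second, so Column prefers to move first.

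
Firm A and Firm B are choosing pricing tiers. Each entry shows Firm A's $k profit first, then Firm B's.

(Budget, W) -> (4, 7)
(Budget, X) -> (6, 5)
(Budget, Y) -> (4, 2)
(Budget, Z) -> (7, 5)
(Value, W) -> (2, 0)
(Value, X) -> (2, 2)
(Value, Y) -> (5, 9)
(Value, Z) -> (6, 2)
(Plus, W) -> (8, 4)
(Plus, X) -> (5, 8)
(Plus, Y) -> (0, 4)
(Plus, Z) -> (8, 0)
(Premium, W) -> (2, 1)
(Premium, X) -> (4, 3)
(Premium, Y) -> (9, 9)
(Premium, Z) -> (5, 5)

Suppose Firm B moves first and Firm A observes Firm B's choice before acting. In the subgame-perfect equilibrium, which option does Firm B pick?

Y

Firm A best-responds to each possible Firm B move:
- W → Firm A plays Plus (best of 4, 2, 8, 2); Firm B gets 4.
- X → Firm A plays Budget (best of 6, 2, 5, 4); Firm B gets 5.
- Y → Firm A plays Premium (best of 4, 5, 0, 9); Firm B gets 9.
- Z → Firm A plays Plus (best of 7, 6, 8, 5); Firm B gets 0.
Among 4, 5, 9, 0, the best is 9 at Y. Subgame-perfect outcome: (Premium, Y) with payoffs (9, 9).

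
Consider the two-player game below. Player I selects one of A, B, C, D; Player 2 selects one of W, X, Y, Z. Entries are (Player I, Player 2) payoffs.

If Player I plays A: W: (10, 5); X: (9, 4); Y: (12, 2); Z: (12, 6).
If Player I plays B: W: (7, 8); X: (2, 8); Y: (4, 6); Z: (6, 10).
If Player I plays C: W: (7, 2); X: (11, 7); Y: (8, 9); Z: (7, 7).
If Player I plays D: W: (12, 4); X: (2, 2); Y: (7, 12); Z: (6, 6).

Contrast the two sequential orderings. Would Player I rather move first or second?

first

If Player I leads: Player 2's best replies are A→Z, B→Z, C→Y, D→Y; Player I's induced payoffs 12, 6, 8, 7; outcome (A, Z), payoffs (12, 6).
If Player 2 leads: Player I's best replies are W→D, X→C, Y→A, Z→A; Player 2's induced payoffs 4, 7, 2, 6; outcome (C, X), payoffs (11, 7).
Player I gets 12 moving first and 11 moving second, so Player I prefers to move first.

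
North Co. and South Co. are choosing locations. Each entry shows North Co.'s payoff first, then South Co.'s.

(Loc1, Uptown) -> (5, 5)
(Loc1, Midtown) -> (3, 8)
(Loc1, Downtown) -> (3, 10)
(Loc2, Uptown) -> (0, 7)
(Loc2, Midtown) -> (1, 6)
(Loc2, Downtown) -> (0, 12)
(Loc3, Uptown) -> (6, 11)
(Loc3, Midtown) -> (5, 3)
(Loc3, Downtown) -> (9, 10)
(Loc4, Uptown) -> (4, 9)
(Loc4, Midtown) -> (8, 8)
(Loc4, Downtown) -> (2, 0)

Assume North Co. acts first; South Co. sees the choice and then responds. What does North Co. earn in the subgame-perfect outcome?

Backward induction with North Co. moving first.
- Loc1 → South Co. plays Downtown (best of 5, 8, 10); North Co. gets 3.
- Loc2 → South Co. plays Downtown (best of 7, 6, 12); North Co. gets 0.
- Loc3 → South Co. plays Uptown (best of 11, 3, 10); North Co. gets 6.
- Loc4 → South Co. plays Uptown (best of 9, 8, 0); North Co. gets 4.
Maximizing over 3, 0, 6, 4, North Co. chooses Loc3. Subgame-perfect outcome: (Loc3, Uptown) with payoffs (6, 11).

6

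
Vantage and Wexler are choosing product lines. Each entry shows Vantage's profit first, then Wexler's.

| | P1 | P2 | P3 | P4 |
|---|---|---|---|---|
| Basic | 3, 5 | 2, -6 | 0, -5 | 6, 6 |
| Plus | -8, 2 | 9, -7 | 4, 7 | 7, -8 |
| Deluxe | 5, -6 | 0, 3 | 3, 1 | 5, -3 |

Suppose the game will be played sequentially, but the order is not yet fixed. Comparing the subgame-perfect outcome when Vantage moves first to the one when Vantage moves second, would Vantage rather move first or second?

If Vantage leads: Wexler's best replies are Basic→P4, Plus→P3, Deluxe→P2; Vantage's induced payoffs 6, 4, 0; outcome (Basic, P4), payoffs (6, 6).
If Wexler leads: Vantage's best replies are P1→Deluxe, P2→Plus, P3→Plus, P4→Plus; Wexler's induced payoffs -6, -7, 7, -8; outcome (Plus, P3), payoffs (4, 7).
Vantage gets 6 moving first and 4 moving second, so Vantage prefers to move first.

first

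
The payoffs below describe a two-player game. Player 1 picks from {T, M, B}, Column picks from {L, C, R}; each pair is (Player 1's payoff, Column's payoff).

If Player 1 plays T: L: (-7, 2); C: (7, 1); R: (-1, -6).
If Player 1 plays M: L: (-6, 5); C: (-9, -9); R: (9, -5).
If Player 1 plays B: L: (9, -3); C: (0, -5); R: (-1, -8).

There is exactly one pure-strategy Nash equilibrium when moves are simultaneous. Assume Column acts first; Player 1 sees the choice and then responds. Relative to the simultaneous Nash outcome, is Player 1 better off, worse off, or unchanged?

Solve by backward induction (Column leads).
- L: BR = B, leader payoff -3.
- C: BR = T, leader payoff 1.
- R: BR = M, leader payoff -5.
Among -3, 1, -5, the best is 1 at C. Subgame-perfect outcome: (T, C) with payoffs (7, 1).
Now find the simultaneous Nash equilibrium.
Player 1's best replies: L→B; C→T; R→M.
Column's best replies: T→L; M→L; B→L.
The unique mutual best reply is (B, L), giving (9, -3).
Player 1 earns 7 sequentially versus 9 at the Nash outcome: worse off.

worse off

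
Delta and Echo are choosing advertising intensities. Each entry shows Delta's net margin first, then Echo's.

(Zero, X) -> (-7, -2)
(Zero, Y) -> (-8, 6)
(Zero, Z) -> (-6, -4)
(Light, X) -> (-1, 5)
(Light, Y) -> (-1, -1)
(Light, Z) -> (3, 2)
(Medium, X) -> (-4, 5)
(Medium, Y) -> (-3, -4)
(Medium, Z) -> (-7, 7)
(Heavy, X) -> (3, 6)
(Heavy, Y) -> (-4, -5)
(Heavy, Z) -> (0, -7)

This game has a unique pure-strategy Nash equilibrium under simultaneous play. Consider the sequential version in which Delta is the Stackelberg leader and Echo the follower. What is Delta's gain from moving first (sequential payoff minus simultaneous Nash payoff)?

0

Work backward from Echo's decision.
- Zero: Echo compares -2, 6, -4 and picks Y; Delta would get -8.
- Light: Echo compares 5, -1, 2 and picks X; Delta would get -1.
- Medium: Echo compares 5, -4, 7 and picks Z; Delta would get -7.
- Heavy: Echo compares 6, -5, -7 and picks X; Delta would get 3.
Maximizing over -8, -1, -7, 3, Delta chooses Heavy. Subgame-perfect outcome: (Heavy, X) with payoffs (3, 6).
Under simultaneous play:
Delta's best replies: X→Heavy; Y→Light; Z→Light.
Echo's best replies: Zero→Y; Light→X; Medium→Z; Heavy→X.
The unique mutual best reply is (Heavy, X), giving (3, 6).
Delta's commitment gain: 3 − 3 = 0.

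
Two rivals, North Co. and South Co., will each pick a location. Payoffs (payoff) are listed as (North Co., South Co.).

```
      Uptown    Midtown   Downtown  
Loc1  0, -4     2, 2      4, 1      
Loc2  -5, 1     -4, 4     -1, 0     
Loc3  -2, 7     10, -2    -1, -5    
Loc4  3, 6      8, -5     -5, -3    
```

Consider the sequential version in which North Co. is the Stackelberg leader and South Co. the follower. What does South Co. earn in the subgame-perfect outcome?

Work backward from South Co.'s decision.
- Loc1 → South Co. plays Midtown (best of -4, 2, 1); North Co. gets 2.
- Loc2 → South Co. plays Midtown (best of 1, 4, 0); North Co. gets -4.
- Loc3 → South Co. plays Uptown (best of 7, -2, -5); North Co. gets -2.
- Loc4 → South Co. plays Uptown (best of 6, -5, -3); North Co. gets 3.
North Co.'s induced payoffs are 2, -4, -2, 3, so North Co. commits to Loc4. Subgame-perfect outcome: (Loc4, Uptown) with payoffs (3, 6).

6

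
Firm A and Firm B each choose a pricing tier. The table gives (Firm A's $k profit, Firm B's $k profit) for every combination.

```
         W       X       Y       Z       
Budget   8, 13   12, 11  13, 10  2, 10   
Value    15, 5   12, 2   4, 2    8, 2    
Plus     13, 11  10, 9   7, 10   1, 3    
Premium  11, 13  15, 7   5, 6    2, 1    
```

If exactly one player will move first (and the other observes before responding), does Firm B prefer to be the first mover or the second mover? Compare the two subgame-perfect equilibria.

first

If Firm A leads: Firm B's best replies are Budget→W, Value→W, Plus→W, Premium→W; Firm A's induced payoffs 8, 15, 13, 11; outcome (Value, W), payoffs (15, 5).
If Firm B leads: Firm A's best replies are W→Value, X→Premium, Y→Budget, Z→Value; Firm B's induced payoffs 5, 7, 10, 2; outcome (Budget, Y), payoffs (13, 10).
Firm B gets 10 moving first and 5 moving second, so Firm B prefers to move first.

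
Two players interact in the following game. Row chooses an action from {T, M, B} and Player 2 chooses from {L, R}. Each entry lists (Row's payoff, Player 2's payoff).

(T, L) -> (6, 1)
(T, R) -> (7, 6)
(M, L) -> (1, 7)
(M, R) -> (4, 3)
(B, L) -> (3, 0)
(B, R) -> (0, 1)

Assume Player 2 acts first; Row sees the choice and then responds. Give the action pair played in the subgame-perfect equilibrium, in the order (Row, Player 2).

Solve by backward induction (Player 2 leads).
- L → Row plays T (best of 6, 1, 3); Player 2 gets 1.
- R → Row plays T (best of 7, 4, 0); Player 2 gets 6.
Among 1, 6, the best is 6 at R. Subgame-perfect outcome: (T, R) with payoffs (7, 6).

(T, R)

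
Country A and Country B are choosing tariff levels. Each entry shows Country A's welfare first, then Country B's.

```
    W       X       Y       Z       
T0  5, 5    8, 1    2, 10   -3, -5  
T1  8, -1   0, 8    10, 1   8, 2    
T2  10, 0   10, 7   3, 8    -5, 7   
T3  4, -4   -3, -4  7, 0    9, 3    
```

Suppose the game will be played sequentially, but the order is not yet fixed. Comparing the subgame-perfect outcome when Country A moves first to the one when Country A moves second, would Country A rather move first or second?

second

If Country A leads: Country B's best replies are T0→Y, T1→X, T2→Y, T3→Z; Country A's induced payoffs 2, 0, 3, 9; outcome (T3, Z), payoffs (9, 3).
If Country B leads: Country A's best replies are W→T2, X→T2, Y→T1, Z→T3; Country B's induced payoffs 0, 7, 1, 3; outcome (T2, X), payoffs (10, 7).
Country A gets 9 moving first and 10 moving second, so Country A prefers to move second.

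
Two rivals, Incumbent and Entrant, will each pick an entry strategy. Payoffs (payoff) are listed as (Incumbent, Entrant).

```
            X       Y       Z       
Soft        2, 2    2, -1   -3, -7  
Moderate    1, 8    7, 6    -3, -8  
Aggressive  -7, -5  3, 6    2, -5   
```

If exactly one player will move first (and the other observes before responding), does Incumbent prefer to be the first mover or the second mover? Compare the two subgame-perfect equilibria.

If Incumbent leads: Entrant's best replies are Soft→X, Moderate→X, Aggressive→Y; Incumbent's induced payoffs 2, 1, 3; outcome (Aggressive, Y), payoffs (3, 6).
If Entrant leads: Incumbent's best replies are X→Soft, Y→Moderate, Z→Aggressive; Entrant's induced payoffs 2, 6, -5; outcome (Moderate, Y), payoffs (7, 6).
Incumbent gets 3 moving first and 7 moving second, so Incumbent prefers to move second.

second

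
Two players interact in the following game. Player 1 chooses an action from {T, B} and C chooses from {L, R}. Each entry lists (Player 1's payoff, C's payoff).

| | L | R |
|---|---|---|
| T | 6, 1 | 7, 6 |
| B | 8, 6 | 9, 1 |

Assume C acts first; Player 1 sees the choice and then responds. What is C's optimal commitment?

L

Player 1 best-responds to each possible C move:
- L → Player 1 plays B (best of 6, 8); C gets 6.
- R → Player 1 plays B (best of 7, 9); C gets 1.
Among 6, 1, the best is 6 at L. Subgame-perfect outcome: (B, L) with payoffs (8, 6).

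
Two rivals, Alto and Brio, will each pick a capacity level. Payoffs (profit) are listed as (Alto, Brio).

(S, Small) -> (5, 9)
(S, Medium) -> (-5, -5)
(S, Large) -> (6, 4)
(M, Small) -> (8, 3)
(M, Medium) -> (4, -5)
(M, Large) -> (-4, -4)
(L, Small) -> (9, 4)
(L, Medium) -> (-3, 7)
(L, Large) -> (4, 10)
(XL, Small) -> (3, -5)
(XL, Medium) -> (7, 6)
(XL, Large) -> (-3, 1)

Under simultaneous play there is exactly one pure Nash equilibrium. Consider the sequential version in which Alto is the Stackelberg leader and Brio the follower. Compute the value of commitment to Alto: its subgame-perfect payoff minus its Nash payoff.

1

Backward induction with Alto moving first.
- S → Brio plays Small (best of 9, -5, 4); Alto gets 5.
- M → Brio plays Small (best of 3, -5, -4); Alto gets 8.
- L → Brio plays Large (best of 4, 7, 10); Alto gets 4.
- XL → Brio plays Medium (best of -5, 6, 1); Alto gets 7.
Maximizing over 5, 8, 4, 7, Alto chooses M. Subgame-perfect outcome: (M, Small) with payoffs (8, 3).
For the simultaneous game, intersect best replies.
Alto's best replies: Small→L; Medium→XL; Large→S.
Brio's best replies: S→Small; M→Small; L→Large; XL→Medium.
Only (XL, Medium) has each player best-responding; Nash payoffs (7, 6).
Alto's commitment gain: 8 − 7 = 1.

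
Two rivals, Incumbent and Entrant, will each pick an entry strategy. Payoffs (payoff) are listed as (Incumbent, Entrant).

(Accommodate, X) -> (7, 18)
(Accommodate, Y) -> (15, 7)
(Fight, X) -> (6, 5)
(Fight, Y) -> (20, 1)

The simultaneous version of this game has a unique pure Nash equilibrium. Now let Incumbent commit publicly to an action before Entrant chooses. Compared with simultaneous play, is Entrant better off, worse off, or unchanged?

unchanged

Backward induction with Incumbent moving first.
- Accommodate: BR = X, leader payoff 7.
- Fight: BR = X, leader payoff 6.
Among 7, 6, the best is 7 at Accommodate. Subgame-perfect outcome: (Accommodate, X) with payoffs (7, 18).
Under simultaneous play:
Incumbent's best replies: X→Accommodate; Y→Fight.
Entrant's best replies: Accommodate→X; Fight→X.
Only (Accommodate, X) has each player best-responding; Nash payoffs (7, 18).
Entrant earns 18 sequentially versus 18 at the Nash outcome: unchanged.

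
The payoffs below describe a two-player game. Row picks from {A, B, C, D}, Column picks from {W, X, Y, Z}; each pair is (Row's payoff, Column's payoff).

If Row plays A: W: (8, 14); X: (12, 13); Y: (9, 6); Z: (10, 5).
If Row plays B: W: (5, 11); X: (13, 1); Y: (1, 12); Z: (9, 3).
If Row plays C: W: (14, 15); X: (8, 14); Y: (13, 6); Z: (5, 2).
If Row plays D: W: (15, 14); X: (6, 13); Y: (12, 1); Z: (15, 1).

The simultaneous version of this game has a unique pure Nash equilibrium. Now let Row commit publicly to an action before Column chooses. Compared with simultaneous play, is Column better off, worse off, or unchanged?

unchanged

Column best-responds to each possible Row move:
- A: Column compares 14, 13, 6, 5 and picks W; Row would get 8.
- B: Column compares 11, 1, 12, 3 and picks Y; Row would get 1.
- C: Column compares 15, 14, 6, 2 and picks W; Row would get 14.
- D: Column compares 14, 13, 1, 1 and picks W; Row would get 15.
Maximizing over 8, 1, 14, 15, Row chooses D. Subgame-perfect outcome: (D, W) with payoffs (15, 14).
For the simultaneous game, intersect best replies.
Row's best replies: W→D; X→B; Y→C; Z→D.
Column's best replies: A→W; B→Y; C→W; D→W.
The unique mutual best reply is (D, W), giving (15, 14).
Column earns 14 sequentially versus 14 at the Nash outcome: unchanged.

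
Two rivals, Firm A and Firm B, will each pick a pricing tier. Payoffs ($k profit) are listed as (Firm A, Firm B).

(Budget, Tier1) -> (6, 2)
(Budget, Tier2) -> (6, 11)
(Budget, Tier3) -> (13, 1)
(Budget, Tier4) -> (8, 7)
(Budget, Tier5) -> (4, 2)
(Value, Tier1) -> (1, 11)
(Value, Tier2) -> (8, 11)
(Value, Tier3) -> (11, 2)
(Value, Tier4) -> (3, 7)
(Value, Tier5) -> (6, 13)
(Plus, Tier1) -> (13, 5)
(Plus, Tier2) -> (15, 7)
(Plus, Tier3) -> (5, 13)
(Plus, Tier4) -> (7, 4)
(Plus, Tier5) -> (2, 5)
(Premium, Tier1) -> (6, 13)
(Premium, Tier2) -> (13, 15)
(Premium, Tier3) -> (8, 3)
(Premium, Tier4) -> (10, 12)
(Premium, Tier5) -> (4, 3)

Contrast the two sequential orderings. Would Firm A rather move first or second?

first

If Firm A leads: Firm B's best replies are Budget→Tier2, Value→Tier5, Plus→Tier3, Premium→Tier2; Firm A's induced payoffs 6, 6, 5, 13; outcome (Premium, Tier2), payoffs (13, 15).
If Firm B leads: Firm A's best replies are Tier1→Plus, Tier2→Plus, Tier3→Budget, Tier4→Premium, Tier5→Value; Firm B's induced payoffs 5, 7, 1, 12, 13; outcome (Value, Tier5), payoffs (6, 13).
Firm A gets 13 moving first and 6 moving second, so Firm A prefers to move first.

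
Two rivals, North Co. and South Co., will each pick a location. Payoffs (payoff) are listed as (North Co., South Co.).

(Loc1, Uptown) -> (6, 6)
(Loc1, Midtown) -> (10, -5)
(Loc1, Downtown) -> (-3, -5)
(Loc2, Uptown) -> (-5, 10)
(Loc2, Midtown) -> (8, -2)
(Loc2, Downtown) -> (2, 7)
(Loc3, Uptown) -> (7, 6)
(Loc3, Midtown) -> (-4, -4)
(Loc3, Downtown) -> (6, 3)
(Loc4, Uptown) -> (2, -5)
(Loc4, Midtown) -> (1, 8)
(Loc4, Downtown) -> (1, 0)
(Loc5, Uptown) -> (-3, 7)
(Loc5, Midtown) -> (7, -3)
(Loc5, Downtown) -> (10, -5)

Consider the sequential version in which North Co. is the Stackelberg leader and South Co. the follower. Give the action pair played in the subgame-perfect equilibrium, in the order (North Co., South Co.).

South Co. best-responds to each possible North Co. move:
- Loc1: South Co. compares 6, -5, -5 and picks Uptown; North Co. would get 6.
- Loc2: South Co. compares 10, -2, 7 and picks Uptown; North Co. would get -5.
- Loc3: South Co. compares 6, -4, 3 and picks Uptown; North Co. would get 7.
- Loc4: South Co. compares -5, 8, 0 and picks Midtown; North Co. would get 1.
- Loc5: South Co. compares 7, -3, -5 and picks Uptown; North Co. would get -3.
Maximizing over 6, -5, 7, 1, -3, North Co. chooses Loc3. Subgame-perfect outcome: (Loc3, Uptown) with payoffs (7, 6).

(Loc3, Uptown)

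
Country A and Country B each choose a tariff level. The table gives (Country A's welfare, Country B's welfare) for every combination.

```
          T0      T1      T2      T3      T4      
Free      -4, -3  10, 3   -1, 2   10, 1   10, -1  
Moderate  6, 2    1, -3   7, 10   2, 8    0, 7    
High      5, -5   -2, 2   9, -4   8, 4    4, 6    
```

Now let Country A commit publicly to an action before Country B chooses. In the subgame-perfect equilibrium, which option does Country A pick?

Country B best-responds to each possible Country A move:
- Free: Country B compares -3, 3, 2, 1, -1 and picks T1; Country A would get 10.
- Moderate: Country B compares 2, -3, 10, 8, 7 and picks T2; Country A would get 7.
- High: Country B compares -5, 2, -4, 4, 6 and picks T4; Country A would get 4.
Maximizing over 10, 7, 4, Country A chooses Free. Subgame-perfect outcome: (Free, T1) with payoffs (10, 3).

Free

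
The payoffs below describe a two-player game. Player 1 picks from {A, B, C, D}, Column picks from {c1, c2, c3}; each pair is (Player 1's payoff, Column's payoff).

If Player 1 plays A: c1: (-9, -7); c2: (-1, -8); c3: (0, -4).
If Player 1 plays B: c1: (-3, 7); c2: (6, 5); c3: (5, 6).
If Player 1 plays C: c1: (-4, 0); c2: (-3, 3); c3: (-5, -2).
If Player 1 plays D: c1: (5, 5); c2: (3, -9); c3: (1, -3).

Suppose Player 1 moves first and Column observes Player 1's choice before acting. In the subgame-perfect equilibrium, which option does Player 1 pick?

Work backward from Column's decision.
- A: BR = c3, leader payoff 0.
- B: BR = c1, leader payoff -3.
- C: BR = c2, leader payoff -3.
- D: BR = c1, leader payoff 5.
Player 1's induced payoffs are 0, -3, -3, 5, so Player 1 commits to D. Subgame-perfect outcome: (D, c1) with payoffs (5, 5).

D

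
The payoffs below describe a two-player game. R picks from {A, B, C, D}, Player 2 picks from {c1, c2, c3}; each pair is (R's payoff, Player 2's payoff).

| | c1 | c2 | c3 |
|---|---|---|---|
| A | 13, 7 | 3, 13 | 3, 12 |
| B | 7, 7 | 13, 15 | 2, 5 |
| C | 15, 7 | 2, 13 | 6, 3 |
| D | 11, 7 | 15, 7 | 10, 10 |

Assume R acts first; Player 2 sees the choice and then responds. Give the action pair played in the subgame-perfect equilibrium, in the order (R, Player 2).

(B, c2)

Player 2 best-responds to each possible R move:
- A: Player 2 compares 7, 13, 12 and picks c2; R would get 3.
- B: Player 2 compares 7, 15, 5 and picks c2; R would get 13.
- C: Player 2 compares 7, 13, 3 and picks c2; R would get 2.
- D: Player 2 compares 7, 7, 10 and picks c3; R would get 10.
Among 3, 13, 2, 10, the best is 13 at B. Subgame-perfect outcome: (B, c2) with payoffs (13, 15).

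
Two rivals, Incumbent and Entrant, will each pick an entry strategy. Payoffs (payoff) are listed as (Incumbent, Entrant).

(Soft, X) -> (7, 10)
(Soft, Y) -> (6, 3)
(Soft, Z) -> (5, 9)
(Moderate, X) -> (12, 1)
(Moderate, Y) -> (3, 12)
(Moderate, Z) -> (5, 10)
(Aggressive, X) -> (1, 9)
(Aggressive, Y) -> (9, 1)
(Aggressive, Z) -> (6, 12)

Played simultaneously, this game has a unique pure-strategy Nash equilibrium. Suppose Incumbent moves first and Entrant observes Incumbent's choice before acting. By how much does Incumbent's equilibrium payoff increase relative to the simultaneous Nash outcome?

1

Work backward from Entrant's decision.
- Soft → Entrant plays X (best of 10, 3, 9); Incumbent gets 7.
- Moderate → Entrant plays Y (best of 1, 12, 10); Incumbent gets 3.
- Aggressive → Entrant plays Z (best of 9, 1, 12); Incumbent gets 6.
Among 7, 3, 6, the best is 7 at Soft. Subgame-perfect outcome: (Soft, X) with payoffs (7, 10).
For the simultaneous game, intersect best replies.
Incumbent's best replies: X→Moderate; Y→Aggressive; Z→Aggressive.
Entrant's best replies: Soft→X; Moderate→Y; Aggressive→Z.
Only (Aggressive, Z) has each player best-responding; Nash payoffs (6, 12).
Incumbent's commitment gain: 7 − 6 = 1.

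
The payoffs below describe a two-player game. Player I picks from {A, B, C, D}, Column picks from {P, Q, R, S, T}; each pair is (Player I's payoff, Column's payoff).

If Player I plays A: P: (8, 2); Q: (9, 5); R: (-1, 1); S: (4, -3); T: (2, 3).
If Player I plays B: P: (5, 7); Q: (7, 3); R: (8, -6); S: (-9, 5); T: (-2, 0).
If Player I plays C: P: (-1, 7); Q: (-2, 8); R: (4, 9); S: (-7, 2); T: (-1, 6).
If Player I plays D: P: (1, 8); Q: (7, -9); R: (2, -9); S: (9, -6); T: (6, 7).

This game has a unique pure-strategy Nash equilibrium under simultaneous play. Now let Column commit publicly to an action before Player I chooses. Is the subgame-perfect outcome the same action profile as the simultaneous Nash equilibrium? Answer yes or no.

no

Work backward from Player I's decision.
- P → Player I plays A (best of 8, 5, -1, 1); Column gets 2.
- Q → Player I plays A (best of 9, 7, -2, 7); Column gets 5.
- R → Player I plays B (best of -1, 8, 4, 2); Column gets -6.
- S → Player I plays D (best of 4, -9, -7, 9); Column gets -6.
- T → Player I plays D (best of 2, -2, -1, 6); Column gets 7.
Maximizing over 2, 5, -6, -6, 7, Column chooses T. Subgame-perfect outcome: (D, T) with payoffs (6, 7).
Now find the simultaneous Nash equilibrium.
Player I's best replies: P→A; Q→A; R→B; S→D; T→D.
Column's best replies: A→Q; B→P; C→R; D→P.
The unique mutual best reply is (A, Q), giving (9, 5).
Sequential outcome (D, T) differs from the Nash profile (A, Q).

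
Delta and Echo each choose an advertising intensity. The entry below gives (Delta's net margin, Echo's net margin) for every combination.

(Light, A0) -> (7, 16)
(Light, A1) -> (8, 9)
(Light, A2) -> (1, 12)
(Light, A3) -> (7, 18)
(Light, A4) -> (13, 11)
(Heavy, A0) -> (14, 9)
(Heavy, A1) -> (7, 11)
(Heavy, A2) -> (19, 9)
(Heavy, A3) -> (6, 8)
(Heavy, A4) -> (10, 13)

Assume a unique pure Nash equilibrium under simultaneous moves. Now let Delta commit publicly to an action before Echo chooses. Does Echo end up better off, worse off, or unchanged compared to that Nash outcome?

worse off

Work backward from Echo's decision.
- Light → Echo plays A3 (best of 16, 9, 12, 18, 11); Delta gets 7.
- Heavy → Echo plays A4 (best of 9, 11, 9, 8, 13); Delta gets 10.
Delta's induced payoffs are 7, 10, so Delta commits to Heavy. Subgame-perfect outcome: (Heavy, A4) with payoffs (10, 13).
For the simultaneous game, intersect best replies.
Delta's best replies: A0→Heavy; A1→Light; A2→Heavy; A3→Light; A4→Light.
Echo's best replies: Light→A3; Heavy→A4.
Only (Light, A3) has each player best-responding; Nash payoffs (7, 18).
Echo earns 13 sequentially versus 18 at the Nash outcome: worse off.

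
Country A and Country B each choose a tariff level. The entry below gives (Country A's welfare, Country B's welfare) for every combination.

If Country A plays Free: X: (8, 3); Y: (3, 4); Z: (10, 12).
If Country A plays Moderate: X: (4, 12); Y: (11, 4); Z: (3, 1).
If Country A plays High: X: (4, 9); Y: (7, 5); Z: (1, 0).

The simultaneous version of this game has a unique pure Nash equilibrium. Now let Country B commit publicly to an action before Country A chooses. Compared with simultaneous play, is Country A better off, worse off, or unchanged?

unchanged

Backward induction with Country B moving first.
- X: BR = Free, leader payoff 3.
- Y: BR = Moderate, leader payoff 4.
- Z: BR = Free, leader payoff 12.
Country B's induced payoffs are 3, 4, 12, so Country B commits to Z. Subgame-perfect outcome: (Free, Z) with payoffs (10, 12).
Now find the simultaneous Nash equilibrium.
Country A's best replies: X→Free; Y→Moderate; Z→Free.
Country B's best replies: Free→Z; Moderate→X; High→X.
Only (Free, Z) has each player best-responding; Nash payoffs (10, 12).
Country A earns 10 sequentially versus 10 at the Nash outcome: unchanged.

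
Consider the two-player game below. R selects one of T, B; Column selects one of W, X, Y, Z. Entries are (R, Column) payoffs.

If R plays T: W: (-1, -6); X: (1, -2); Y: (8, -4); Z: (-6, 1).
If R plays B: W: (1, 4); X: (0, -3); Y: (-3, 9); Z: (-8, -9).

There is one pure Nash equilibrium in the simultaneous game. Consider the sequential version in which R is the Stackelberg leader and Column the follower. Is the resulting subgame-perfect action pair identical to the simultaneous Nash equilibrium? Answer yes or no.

no

Work backward from Column's decision.
- T: Column compares -6, -2, -4, 1 and picks Z; R would get -6.
- B: Column compares 4, -3, 9, -9 and picks Y; R would get -3.
Maximizing over -6, -3, R chooses B. Subgame-perfect outcome: (B, Y) with payoffs (-3, 9).
Under simultaneous play:
R's best replies: W→B; X→T; Y→T; Z→T.
Column's best replies: T→Z; B→Y.
The unique mutual best reply is (T, Z), giving (-6, 1).
Sequential outcome (B, Y) differs from the Nash profile (T, Z).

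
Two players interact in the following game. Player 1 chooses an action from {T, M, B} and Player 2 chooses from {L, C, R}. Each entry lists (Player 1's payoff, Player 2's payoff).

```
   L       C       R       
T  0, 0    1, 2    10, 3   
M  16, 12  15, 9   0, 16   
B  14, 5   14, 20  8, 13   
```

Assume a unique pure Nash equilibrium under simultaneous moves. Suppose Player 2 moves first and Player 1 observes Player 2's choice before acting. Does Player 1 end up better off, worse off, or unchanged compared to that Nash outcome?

Work backward from Player 1's decision.
- L: BR = M, leader payoff 12.
- C: BR = M, leader payoff 9.
- R: BR = T, leader payoff 3.
Among 12, 9, 3, the best is 12 at L. Subgame-perfect outcome: (M, L) with payoffs (16, 12).
Now find the simultaneous Nash equilibrium.
Player 1's best replies: L→M; C→M; R→T.
Player 2's best replies: T→R; M→R; B→C.
The unique mutual best reply is (T, R), giving (10, 3).
Player 1 earns 16 sequentially versus 10 at the Nash outcome: better off.

better off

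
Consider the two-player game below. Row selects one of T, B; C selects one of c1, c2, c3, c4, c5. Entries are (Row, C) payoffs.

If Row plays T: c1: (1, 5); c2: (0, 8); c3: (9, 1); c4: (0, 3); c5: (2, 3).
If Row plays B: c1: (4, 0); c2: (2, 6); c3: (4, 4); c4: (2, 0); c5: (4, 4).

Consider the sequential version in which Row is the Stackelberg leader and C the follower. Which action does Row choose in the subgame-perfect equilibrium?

B

Work backward from C's decision.
- T: C compares 5, 8, 1, 3, 3 and picks c2; Row would get 0.
- B: C compares 0, 6, 4, 0, 4 and picks c2; Row would get 2.
Maximizing over 0, 2, Row chooses B. Subgame-perfect outcome: (B, c2) with payoffs (2, 6).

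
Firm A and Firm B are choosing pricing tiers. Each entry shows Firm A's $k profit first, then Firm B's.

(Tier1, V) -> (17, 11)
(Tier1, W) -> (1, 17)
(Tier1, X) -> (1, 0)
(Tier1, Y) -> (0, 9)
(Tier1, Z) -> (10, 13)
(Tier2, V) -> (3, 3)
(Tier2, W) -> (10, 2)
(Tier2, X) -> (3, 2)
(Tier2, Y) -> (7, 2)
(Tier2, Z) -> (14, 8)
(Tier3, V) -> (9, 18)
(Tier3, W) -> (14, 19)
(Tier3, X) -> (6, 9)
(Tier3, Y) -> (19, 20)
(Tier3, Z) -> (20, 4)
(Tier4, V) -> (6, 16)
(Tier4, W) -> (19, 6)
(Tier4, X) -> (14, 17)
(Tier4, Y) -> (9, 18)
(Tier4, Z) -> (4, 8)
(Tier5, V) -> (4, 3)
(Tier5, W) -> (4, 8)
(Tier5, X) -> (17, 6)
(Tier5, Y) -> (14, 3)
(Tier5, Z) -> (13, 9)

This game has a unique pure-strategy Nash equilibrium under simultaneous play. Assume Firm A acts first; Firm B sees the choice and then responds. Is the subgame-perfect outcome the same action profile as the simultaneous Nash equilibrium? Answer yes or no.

yes

Solve by backward induction (Firm A leads).
- Tier1: Firm B compares 11, 17, 0, 9, 13 and picks W; Firm A would get 1.
- Tier2: Firm B compares 3, 2, 2, 2, 8 and picks Z; Firm A would get 14.
- Tier3: Firm B compares 18, 19, 9, 20, 4 and picks Y; Firm A would get 19.
- Tier4: Firm B compares 16, 6, 17, 18, 8 and picks Y; Firm A would get 9.
- Tier5: Firm B compares 3, 8, 6, 3, 9 and picks Z; Firm A would get 13.
Firm A's induced payoffs are 1, 14, 19, 9, 13, so Firm A commits to Tier3. Subgame-perfect outcome: (Tier3, Y) with payoffs (19, 20).
Now find the simultaneous Nash equilibrium.
Firm A's best replies: V→Tier1; W→Tier4; X→Tier5; Y→Tier3; Z→Tier3.
Firm B's best replies: Tier1→W; Tier2→Z; Tier3→Y; Tier4→Y; Tier5→Z.
Only (Tier3, Y) has each player best-responding; Nash payoffs (19, 20).
Sequential outcome (Tier3, Y) coincides with the Nash profile (Tier3, Y).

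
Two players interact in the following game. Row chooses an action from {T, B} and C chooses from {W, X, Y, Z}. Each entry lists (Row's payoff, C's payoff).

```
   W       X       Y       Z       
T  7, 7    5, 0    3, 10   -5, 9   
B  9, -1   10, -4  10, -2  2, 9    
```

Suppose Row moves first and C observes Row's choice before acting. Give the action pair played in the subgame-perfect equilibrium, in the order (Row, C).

(T, Y)

Solve by backward induction (Row leads).
- T → C plays Y (best of 7, 0, 10, 9); Row gets 3.
- B → C plays Z (best of -1, -4, -2, 9); Row gets 2.
Among 3, 2, the best is 3 at T. Subgame-perfect outcome: (T, Y) with payoffs (3, 10).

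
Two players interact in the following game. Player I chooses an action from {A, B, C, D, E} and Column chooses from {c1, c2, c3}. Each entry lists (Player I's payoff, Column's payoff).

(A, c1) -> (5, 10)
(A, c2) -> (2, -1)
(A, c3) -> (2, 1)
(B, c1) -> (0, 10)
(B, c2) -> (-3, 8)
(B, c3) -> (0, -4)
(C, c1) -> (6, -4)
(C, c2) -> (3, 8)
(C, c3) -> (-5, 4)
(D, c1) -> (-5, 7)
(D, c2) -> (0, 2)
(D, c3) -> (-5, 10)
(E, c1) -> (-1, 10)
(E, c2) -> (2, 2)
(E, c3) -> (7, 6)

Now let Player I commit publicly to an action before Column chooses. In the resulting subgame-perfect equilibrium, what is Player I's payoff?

5

Column best-responds to each possible Player I move:
- A → Column plays c1 (best of 10, -1, 1); Player I gets 5.
- B → Column plays c1 (best of 10, 8, -4); Player I gets 0.
- C → Column plays c2 (best of -4, 8, 4); Player I gets 3.
- D → Column plays c3 (best of 7, 2, 10); Player I gets -5.
- E → Column plays c1 (best of 10, 2, 6); Player I gets -1.
Maximizing over 5, 0, 3, -5, -1, Player I chooses A. Subgame-perfect outcome: (A, c1) with payoffs (5, 10).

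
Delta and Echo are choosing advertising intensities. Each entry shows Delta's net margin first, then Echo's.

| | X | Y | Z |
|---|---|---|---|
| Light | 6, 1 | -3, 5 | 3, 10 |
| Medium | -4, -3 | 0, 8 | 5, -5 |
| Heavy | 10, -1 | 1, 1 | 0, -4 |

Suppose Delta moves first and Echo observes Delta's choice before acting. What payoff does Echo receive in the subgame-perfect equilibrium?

Backward induction with Delta moving first.
- Light: Echo compares 1, 5, 10 and picks Z; Delta would get 3.
- Medium: Echo compares -3, 8, -5 and picks Y; Delta would get 0.
- Heavy: Echo compares -1, 1, -4 and picks Y; Delta would get 1.
Maximizing over 3, 0, 1, Delta chooses Light. Subgame-perfect outcome: (Light, Z) with payoffs (3, 10).

10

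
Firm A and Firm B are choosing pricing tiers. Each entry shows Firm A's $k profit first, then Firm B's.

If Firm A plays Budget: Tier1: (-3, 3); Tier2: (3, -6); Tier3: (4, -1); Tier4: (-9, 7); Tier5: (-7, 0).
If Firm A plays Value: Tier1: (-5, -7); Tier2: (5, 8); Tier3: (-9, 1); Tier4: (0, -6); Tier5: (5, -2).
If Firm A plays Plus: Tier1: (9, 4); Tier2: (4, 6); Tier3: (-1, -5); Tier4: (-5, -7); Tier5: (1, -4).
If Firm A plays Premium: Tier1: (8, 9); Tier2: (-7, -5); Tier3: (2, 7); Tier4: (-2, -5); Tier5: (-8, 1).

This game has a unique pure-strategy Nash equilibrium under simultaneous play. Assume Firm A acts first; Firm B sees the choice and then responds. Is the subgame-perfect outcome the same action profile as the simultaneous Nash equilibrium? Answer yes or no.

no

Firm B best-responds to each possible Firm A move:
- Budget: BR = Tier4, leader payoff -9.
- Value: BR = Tier2, leader payoff 5.
- Plus: BR = Tier2, leader payoff 4.
- Premium: BR = Tier1, leader payoff 8.
Firm A's induced payoffs are -9, 5, 4, 8, so Firm A commits to Premium. Subgame-perfect outcome: (Premium, Tier1) with payoffs (8, 9).
For the simultaneous game, intersect best replies.
Firm A's best replies: Tier1→Plus; Tier2→Value; Tier3→Budget; Tier4→Value; Tier5→Value.
Firm B's best replies: Budget→Tier4; Value→Tier2; Plus→Tier2; Premium→Tier1.
Only (Value, Tier2) has each player best-responding; Nash payoffs (5, 8).
Sequential outcome (Premium, Tier1) differs from the Nash profile (Value, Tier2).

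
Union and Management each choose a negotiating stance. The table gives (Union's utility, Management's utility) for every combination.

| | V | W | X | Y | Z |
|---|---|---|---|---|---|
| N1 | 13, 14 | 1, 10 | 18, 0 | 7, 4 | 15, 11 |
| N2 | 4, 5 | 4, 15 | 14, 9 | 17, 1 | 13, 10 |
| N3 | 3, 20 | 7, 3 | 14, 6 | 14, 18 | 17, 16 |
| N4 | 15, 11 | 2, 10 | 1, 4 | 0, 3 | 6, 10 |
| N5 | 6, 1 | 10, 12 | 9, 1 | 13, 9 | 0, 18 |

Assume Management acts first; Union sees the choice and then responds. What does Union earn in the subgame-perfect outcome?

Work backward from Union's decision.
- V: BR = N4, leader payoff 11.
- W: BR = N5, leader payoff 12.
- X: BR = N1, leader payoff 0.
- Y: BR = N2, leader payoff 1.
- Z: BR = N3, leader payoff 16.
Management's induced payoffs are 11, 12, 0, 1, 16, so Management commits to Z. Subgame-perfect outcome: (N3, Z) with payoffs (17, 16).

17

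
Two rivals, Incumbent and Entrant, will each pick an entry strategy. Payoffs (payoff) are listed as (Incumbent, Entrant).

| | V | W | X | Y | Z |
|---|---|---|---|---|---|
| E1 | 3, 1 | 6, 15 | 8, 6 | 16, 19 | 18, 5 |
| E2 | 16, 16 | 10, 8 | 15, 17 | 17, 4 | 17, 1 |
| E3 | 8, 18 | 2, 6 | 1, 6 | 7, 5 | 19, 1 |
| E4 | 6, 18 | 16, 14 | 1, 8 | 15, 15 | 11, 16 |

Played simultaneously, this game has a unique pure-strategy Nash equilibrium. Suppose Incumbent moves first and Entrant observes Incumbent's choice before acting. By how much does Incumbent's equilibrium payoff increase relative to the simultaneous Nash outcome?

1

Entrant best-responds to each possible Incumbent move:
- E1: BR = Y, leader payoff 16.
- E2: BR = X, leader payoff 15.
- E3: BR = V, leader payoff 8.
- E4: BR = V, leader payoff 6.
Maximizing over 16, 15, 8, 6, Incumbent chooses E1. Subgame-perfect outcome: (E1, Y) with payoffs (16, 19).
Under simultaneous play:
Incumbent's best replies: V→E2; W→E4; X→E2; Y→E2; Z→E3.
Entrant's best replies: E1→Y; E2→X; E3→V; E4→V.
Only (E2, X) has each player best-responding; Nash payoffs (15, 17).
Incumbent's commitment gain: 16 − 15 = 1.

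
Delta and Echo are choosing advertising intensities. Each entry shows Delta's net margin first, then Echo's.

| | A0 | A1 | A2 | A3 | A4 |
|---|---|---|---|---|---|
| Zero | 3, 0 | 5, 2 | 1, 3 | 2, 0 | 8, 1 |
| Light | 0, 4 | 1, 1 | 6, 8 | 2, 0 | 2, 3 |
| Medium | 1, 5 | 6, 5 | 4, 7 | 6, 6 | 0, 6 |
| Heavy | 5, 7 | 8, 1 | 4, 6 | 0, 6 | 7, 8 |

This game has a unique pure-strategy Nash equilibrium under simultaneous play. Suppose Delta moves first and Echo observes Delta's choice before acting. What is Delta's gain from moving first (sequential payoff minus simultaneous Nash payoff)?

1

Echo best-responds to each possible Delta move:
- Zero: Echo compares 0, 2, 3, 0, 1 and picks A2; Delta would get 1.
- Light: Echo compares 4, 1, 8, 0, 3 and picks A2; Delta would get 6.
- Medium: Echo compares 5, 5, 7, 6, 6 and picks A2; Delta would get 4.
- Heavy: Echo compares 7, 1, 6, 6, 8 and picks A4; Delta would get 7.
Among 1, 6, 4, 7, the best is 7 at Heavy. Subgame-perfect outcome: (Heavy, A4) with payoffs (7, 8).
For the simultaneous game, intersect best replies.
Delta's best replies: A0→Heavy; A1→Heavy; A2→Light; A3→Medium; A4→Zero.
Echo's best replies: Zero→A2; Light→A2; Medium→A2; Heavy→A4.
The unique mutual best reply is (Light, A2), giving (6, 8).
Delta's commitment gain: 7 − 6 = 1.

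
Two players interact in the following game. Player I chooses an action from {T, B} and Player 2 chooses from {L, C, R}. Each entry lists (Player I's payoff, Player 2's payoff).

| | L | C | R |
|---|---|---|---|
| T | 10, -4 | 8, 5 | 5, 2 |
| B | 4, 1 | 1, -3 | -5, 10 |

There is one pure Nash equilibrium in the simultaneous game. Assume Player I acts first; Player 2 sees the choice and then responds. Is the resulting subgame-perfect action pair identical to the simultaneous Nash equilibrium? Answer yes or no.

yes

Player 2 best-responds to each possible Player I move:
- T → Player 2 plays C (best of -4, 5, 2); Player I gets 8.
- B → Player 2 plays R (best of 1, -3, 10); Player I gets -5.
Among 8, -5, the best is 8 at T. Subgame-perfect outcome: (T, C) with payoffs (8, 5).
For the simultaneous game, intersect best replies.
Player I's best replies: L→T; C→T; R→T.
Player 2's best replies: T→C; B→R.
The unique mutual best reply is (T, C), giving (8, 5).
Sequential outcome (T, C) coincides with the Nash profile (T, C).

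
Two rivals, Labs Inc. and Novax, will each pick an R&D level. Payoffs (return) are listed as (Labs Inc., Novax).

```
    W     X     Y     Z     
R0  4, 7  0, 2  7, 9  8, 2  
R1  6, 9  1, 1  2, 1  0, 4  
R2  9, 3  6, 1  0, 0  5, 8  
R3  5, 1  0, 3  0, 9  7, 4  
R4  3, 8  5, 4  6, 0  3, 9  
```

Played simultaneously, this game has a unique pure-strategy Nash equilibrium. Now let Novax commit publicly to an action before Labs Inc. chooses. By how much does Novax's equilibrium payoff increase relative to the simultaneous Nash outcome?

0

Backward induction with Novax moving first.
- W: BR = R2, leader payoff 3.
- X: BR = R2, leader payoff 1.
- Y: BR = R0, leader payoff 9.
- Z: BR = R0, leader payoff 2.
Maximizing over 3, 1, 9, 2, Novax chooses Y. Subgame-perfect outcome: (R0, Y) with payoffs (7, 9).
For the simultaneous game, intersect best replies.
Labs Inc.'s best replies: W→R2; X→R2; Y→R0; Z→R0.
Novax's best replies: R0→Y; R1→W; R2→Z; R3→Y; R4→Z.
The unique mutual best reply is (R0, Y), giving (7, 9).
Novax's commitment gain: 9 − 9 = 0.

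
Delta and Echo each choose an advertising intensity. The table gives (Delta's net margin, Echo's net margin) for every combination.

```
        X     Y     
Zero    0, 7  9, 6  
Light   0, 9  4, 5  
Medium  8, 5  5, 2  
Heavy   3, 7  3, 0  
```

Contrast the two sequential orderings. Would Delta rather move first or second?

second

If Delta leads: Echo's best replies are Zero→X, Light→X, Medium→X, Heavy→X; Delta's induced payoffs 0, 0, 8, 3; outcome (Medium, X), payoffs (8, 5).
If Echo leads: Delta's best replies are X→Medium, Y→Zero; Echo's induced payoffs 5, 6; outcome (Zero, Y), payoffs (9, 6).
Delta gets 8 moving first and 9 moving second, so Delta prefers to move second.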